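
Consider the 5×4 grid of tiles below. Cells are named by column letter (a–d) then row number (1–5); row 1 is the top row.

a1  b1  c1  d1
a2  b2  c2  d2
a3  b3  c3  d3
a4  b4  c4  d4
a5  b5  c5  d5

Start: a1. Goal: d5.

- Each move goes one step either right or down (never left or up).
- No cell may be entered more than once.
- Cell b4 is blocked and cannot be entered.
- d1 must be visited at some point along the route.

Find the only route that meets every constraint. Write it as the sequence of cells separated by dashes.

Moves only go right or down, so the column and row indices never decrease.
Route from a1: right 3 to d1, down 4 to d5 — 7 moves in all.
Check: all required cells visited.

a1 - b1 - c1 - d1 - d2 - d3 - d4 - d5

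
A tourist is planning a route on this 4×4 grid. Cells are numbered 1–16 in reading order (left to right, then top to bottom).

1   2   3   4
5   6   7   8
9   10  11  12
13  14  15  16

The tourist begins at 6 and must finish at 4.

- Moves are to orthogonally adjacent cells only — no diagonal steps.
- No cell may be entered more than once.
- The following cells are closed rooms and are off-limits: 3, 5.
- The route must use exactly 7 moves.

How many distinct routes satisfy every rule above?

Need simple routes of exactly 7 moves from 6 to 4 (Manhattan distance 3, so 2 moves are spent on a detour and 2 undoing it).
Enumerating: 6 10 14 15 11 7 8 4 | 6 10 14 15 11 12 8 4 | 6 10 14 15 16 12 8 4 | 6 10 11 15 16 12 8 4 | 6 7 11 15 16 12 8 4.
That gives 5 routes.

5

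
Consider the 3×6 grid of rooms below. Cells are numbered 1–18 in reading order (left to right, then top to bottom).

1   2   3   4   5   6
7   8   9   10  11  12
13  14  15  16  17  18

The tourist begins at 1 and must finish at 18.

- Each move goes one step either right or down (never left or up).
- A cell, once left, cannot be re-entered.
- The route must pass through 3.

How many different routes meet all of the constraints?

10

A right/down-only route from 1 to 18 makes exactly 2 down-moves and 5 right-moves in some order.
With no other constraints that would be C(7,2) = 21 routes.
Split at 3 and multiply the segment counts: 1→3: 1; 3→18: 10; product = 10.
That gives 10 routes.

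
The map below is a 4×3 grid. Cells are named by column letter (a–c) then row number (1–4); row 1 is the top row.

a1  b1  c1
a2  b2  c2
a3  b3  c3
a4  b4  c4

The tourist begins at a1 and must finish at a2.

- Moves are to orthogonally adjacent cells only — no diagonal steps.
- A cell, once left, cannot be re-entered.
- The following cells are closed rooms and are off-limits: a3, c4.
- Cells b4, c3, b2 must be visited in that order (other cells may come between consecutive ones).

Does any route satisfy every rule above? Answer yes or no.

no

Even ignoring the required order, no revisit-free route from a1 to a2 manages to pass through all of b4, c3, and b2: branching out from a1, every path either misses one of them or, having collected them, can no longer reach a2 without re-entering a cell.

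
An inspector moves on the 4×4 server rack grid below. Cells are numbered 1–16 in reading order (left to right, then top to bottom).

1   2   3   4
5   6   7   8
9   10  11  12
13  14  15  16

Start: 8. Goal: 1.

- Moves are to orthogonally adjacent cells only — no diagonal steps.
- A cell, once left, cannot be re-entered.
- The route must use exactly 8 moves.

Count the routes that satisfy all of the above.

Need simple routes of exactly 8 moves from 8 to 1 (Manhattan distance 4, so 2 moves are spent on a detour and 2 undoing it).
Branch systematically from the start, pruning whenever the remaining move budget drops below the Manhattan distance to 1 or differs from it in parity. Grouping the completions by first move — via 4: 5; via 12: 19; via 7: 8 — and summing: 5 + 19 + 8 = 32.
That gives 32 routes.

32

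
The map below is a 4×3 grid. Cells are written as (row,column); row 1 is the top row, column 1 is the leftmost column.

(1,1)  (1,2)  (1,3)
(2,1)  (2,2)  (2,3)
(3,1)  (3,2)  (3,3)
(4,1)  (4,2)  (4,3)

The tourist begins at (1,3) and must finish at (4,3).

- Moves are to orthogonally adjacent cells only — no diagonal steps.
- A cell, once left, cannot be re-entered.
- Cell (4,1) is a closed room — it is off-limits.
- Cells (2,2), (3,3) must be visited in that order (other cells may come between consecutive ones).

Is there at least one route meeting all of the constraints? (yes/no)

yes

One route that works: (1,3) → (2,3) → (2,2) → (3,2) → (3,3) → (4,3).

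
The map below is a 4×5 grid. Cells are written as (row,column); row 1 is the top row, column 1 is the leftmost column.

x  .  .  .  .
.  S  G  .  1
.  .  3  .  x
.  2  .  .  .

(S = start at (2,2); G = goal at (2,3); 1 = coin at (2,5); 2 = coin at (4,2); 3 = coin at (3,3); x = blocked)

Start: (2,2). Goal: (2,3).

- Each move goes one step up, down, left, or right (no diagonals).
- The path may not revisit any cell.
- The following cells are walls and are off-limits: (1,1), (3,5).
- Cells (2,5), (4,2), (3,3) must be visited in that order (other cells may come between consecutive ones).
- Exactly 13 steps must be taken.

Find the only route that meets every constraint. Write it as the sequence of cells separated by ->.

(2,2) -> (1,2) -> (1,3) -> (1,4) -> (1,5) -> (2,5) -> (2,4) -> (3,4) -> (4,4) -> (4,3) -> (4,2) -> (3,2) -> (3,3) -> (2,3)

The waypoints must appear in the order (2,5), (4,2), (3,3), with no cell reused.
Route from (2,2): up 1 to (1,2), right 3 to (1,5), down 1 to (2,5), left 1 to (2,4), down 2 to (4,4), left 2 to (4,2), up 1 to (3,2), right 1 to (3,3), up 1 to (2,3) — 13 moves in all.
Check: order respected (1 at step 5, 2 at step 10, 3 at step 12); 13 moves as required.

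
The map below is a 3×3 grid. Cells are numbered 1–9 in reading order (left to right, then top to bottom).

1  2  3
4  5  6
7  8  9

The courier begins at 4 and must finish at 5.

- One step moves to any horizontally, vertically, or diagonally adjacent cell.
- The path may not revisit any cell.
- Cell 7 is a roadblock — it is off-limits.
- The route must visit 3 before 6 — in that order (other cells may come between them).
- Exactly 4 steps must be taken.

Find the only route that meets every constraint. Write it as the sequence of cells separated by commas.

The waypoints must appear in the order 3, 6, with no cell reused.
Route from 4: up-right 1 to 2, right 1 to 3, down 1 to 6, left 1 to 5 — 4 moves in all.
Check: order respected (3 at step 2, 6 at step 3); 4 moves as required.

4, 2, 3, 6, 5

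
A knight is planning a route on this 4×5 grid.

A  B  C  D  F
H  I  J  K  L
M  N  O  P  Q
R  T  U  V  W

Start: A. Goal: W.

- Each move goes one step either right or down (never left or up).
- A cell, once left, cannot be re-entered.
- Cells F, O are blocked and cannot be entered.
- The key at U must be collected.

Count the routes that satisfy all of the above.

A right/down-only route from A to W makes exactly 3 down-moves and 4 right-moves in some order.
With no other constraints that would be C(7,3) = 35 routes.
Split at U and multiply the segment counts (each segment already excludes blocked cells): A→U: 4; U→W: 1; product = 4.
That gives 4 routes.

4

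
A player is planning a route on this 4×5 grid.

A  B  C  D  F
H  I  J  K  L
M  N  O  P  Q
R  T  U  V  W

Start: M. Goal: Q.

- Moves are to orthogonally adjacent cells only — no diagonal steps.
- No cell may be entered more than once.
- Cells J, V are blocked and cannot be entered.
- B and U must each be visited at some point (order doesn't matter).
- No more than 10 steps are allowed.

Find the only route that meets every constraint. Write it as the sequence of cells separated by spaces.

M H A B I N T U O P Q

Any route must reach B and U and still end at Q within 10 moves, so the order of the required stops is forced.
Route from M: up 2 to A, right 1 to B, down 3 to T, right 1 to U, up 1 to O, right 2 to Q — 10 moves in all.
Check: all required cells visited; 10 ≤ 10 moves.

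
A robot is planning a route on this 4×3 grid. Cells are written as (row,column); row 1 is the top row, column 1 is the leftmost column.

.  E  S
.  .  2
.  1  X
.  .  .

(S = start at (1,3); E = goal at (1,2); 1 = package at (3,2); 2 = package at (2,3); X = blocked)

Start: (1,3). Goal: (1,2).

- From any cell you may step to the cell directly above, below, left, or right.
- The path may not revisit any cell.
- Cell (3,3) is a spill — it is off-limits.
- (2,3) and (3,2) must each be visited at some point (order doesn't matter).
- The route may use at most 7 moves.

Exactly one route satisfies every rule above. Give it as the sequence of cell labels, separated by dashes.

The budget equals the shortest possible length, so every move has to be on a shortest route through the required cells.
Route from (1,3): down 1 to (2,3), left 1 to (2,2), down 1 to (3,2), left 1 to (3,1), up 2 to (1,1), right 1 to (1,2) — 7 moves in all.
Check: all required cells visited; 7 ≤ 7 moves.

(1,3) - (2,3) - (2,2) - (3,2) - (3,1) - (2,1) - (1,1) - (1,2)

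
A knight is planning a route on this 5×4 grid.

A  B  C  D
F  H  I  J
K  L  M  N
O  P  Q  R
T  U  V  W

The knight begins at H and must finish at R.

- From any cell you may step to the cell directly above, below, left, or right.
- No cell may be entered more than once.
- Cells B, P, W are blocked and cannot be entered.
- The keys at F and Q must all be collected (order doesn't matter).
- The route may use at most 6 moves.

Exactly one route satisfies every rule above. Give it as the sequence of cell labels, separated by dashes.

H - F - K - L - M - Q - R

The budget equals the shortest possible length, so every move has to be on a shortest route through the required cells.
Route from H: left to F, down to K, 2× right (reaching M), down to Q, right to R — 6 moves in all.
Check: all required cells visited; 6 ≤ 6 moves.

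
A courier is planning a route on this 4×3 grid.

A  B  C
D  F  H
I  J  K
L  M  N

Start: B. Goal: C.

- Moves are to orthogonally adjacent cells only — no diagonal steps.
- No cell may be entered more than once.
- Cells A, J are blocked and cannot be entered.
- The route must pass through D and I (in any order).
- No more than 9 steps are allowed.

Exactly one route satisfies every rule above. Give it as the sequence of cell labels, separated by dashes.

Any route must reach D and I and still end at C within 9 moves, so the order of the required stops is forced.
Route from B: down 1 to F, left 1 to D, down 2 to L, right 2 to N, up 3 to C — 9 moves in all.
Check: all required cells visited; 9 ≤ 9 moves.

B - F - D - I - L - M - N - K - H - C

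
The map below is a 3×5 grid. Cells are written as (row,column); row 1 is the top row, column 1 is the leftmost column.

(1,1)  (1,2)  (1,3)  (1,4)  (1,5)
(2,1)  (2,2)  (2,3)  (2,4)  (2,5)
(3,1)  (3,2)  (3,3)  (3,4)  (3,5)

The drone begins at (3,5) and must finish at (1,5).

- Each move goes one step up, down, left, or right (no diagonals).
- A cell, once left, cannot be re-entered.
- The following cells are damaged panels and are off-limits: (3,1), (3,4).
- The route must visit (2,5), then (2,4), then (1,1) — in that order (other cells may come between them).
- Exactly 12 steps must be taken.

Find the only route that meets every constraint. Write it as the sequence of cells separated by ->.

The waypoints must appear in the order (2,5), (2,4), (1,1), with no cell reused.
Route from (3,5): up to (2,5), 2× left (reaching (2,3)), down to (3,3), left to (3,2), up to (2,2), left to (2,1), up to (1,1), 4× right (reaching (1,5)) — 12 moves in all.
Check: order respected ((2,5) at step 1, (2,4) at step 2, (1,1) at step 8); 12 moves as required.

(3,5) -> (2,5) -> (2,4) -> (2,3) -> (3,3) -> (3,2) -> (2,2) -> (2,1) -> (1,1) -> (1,2) -> (1,3) -> (1,4) -> (1,5)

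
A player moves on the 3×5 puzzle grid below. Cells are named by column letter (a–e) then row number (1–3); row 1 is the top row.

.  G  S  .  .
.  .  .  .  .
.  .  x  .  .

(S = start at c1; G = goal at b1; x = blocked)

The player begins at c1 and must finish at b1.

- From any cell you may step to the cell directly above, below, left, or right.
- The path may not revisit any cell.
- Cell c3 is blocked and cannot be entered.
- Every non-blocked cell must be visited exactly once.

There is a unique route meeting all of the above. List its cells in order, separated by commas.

c1, d1, e1, e2, e3, d3, d2, c2, b2, b3, a3, a2, a1, b1

Need to visit all 14 open cells exactly once, starting at c1 and ending at b1.
Route from c1: 2× right (reaching e1), 2× down (reaching e3), left to d3, up to d2, 2× left (reaching b2), down to b3, left to a3, 2× up (reaching a1), right to b1 — 13 moves in all.
Check: all 14 open cells covered.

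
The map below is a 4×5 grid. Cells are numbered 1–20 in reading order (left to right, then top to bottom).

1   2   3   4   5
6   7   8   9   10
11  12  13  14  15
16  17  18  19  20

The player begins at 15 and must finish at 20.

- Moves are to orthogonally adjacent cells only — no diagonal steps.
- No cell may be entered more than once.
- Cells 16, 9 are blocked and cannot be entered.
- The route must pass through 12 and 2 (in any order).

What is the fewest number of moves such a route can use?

Any route passes through 12 and 2 in some order between 15 and 20. Summing Manhattan distances along each leg and taking the cheapest ordering (15 → 12 → 2 → 20) gives a lower bound of 3 + 2 + 6 = 11 moves.
A route of 11 moves achieves this: 15 → 10 → 5 → 4 → 3 → 2 → 7 → 12 → 17 → 18 → 19 → 20.
Since 11 matches the lower bound, it is optimal.

11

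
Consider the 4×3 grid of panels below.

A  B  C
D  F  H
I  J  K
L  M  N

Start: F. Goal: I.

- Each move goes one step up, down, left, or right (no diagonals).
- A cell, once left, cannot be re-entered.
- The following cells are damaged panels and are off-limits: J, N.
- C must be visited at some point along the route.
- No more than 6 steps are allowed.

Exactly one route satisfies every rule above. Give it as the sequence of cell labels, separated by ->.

Any route must reach C and still end at I within 6 moves, so the order of the required stops is forced.
Route from F: right to H, up to C, 2× left (reaching A), 2× down (reaching I) — 6 moves in all.
Check: all required cells visited; 6 ≤ 6 moves.

F -> H -> C -> B -> A -> D -> I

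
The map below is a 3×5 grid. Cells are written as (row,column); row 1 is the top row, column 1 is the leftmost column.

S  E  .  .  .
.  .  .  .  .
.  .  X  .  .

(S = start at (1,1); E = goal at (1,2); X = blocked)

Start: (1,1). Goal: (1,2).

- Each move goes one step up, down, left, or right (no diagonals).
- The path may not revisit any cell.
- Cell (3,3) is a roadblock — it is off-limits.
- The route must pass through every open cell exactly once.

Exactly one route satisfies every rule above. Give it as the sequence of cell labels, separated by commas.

Need to visit all 14 open cells exactly once, starting at (1,1) and ending at (1,2).
Cell (3,2) has only two open neighbours ((2,2) and (3,1)), so the path must pass straight through it: one of those is the cell it's entered from and the other is where it exits.
Route from (1,1): down 2 to (3,1), right 1 to (3,2), up 1 to (2,2), right 2 to (2,4), down 1 to (3,4), right 1 to (3,5), up 2 to (1,5), left 3 to (1,2) — 13 moves in all.
Check: all 14 open cells covered.

(1,1), (2,1), (3,1), (3,2), (2,2), (2,3), (2,4), (3,4), (3,5), (2,5), (1,5), (1,4), (1,3), (1,2)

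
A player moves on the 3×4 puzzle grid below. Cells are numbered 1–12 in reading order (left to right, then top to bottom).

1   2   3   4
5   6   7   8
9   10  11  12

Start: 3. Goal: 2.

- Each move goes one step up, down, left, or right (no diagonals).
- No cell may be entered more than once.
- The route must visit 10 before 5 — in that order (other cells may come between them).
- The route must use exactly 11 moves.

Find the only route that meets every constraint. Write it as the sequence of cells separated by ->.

The waypoints must appear in the order 10, 5, with no cell reused.
Route from 3: right to 4, 2× down (reaching 12), left to 11, up to 7, left to 6, down to 10, left to 9, 2× up (reaching 1), right to 2 — 11 moves in all.
Check: order respected (10 at step 7, 5 at step 9); 11 moves as required.

3 -> 4 -> 8 -> 12 -> 11 -> 7 -> 6 -> 10 -> 9 -> 5 -> 1 -> 2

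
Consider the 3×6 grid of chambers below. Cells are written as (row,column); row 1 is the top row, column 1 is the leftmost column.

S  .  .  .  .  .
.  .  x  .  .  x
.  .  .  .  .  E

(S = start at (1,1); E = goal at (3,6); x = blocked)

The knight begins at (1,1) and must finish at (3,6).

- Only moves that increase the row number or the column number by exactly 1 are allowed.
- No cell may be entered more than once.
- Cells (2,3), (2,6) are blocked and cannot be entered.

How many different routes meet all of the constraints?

6

A right/down-only route from (1,1) to (3,6) makes exactly 2 down-moves and 5 right-moves in some order.
With no other constraints that would be C(7,2) = 21 routes.
Subtract routes through each blocked cell (inclusion–exclusion for overlaps): − through (2,3): 12 − through (2,6): 6 + through (2,3)&(2,6): 3 → 6.
That gives 6 routes.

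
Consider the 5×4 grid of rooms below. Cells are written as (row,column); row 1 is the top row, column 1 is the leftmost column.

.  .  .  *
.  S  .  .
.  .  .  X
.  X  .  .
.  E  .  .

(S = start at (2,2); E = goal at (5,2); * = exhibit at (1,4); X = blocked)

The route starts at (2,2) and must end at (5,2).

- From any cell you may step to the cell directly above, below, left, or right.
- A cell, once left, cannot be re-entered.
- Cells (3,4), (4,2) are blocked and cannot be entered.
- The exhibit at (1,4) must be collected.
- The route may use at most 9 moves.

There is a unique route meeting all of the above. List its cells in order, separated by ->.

The budget equals the shortest possible length, so every move has to be on a shortest route through the required cells.
Route from (2,2): up 1 to (1,2), right 2 to (1,4), down 1 to (2,4), left 1 to (2,3), down 3 to (5,3), left 1 to (5,2) — 9 moves in all.
Check: all required cells visited; 9 ≤ 9 moves.

(2,2) -> (1,2) -> (1,3) -> (1,4) -> (2,4) -> (2,3) -> (3,3) -> (4,3) -> (5,3) -> (5,2)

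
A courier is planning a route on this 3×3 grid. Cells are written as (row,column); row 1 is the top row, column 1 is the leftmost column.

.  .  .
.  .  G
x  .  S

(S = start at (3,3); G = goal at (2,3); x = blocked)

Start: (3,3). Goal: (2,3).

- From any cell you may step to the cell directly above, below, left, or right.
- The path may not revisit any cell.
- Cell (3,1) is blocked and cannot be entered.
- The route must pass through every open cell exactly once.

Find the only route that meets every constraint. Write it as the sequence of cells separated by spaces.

(3,3) (3,2) (2,2) (2,1) (1,1) (1,2) (1,3) (2,3)

Need to visit all 8 open cells exactly once, starting at (3,3) and ending at (2,3).
Cell (1,1) has only two open neighbours ((2,1) and (1,2)), so the path must pass straight through it: one of those is the cell it's entered from and the other is where it exits.
Route from (3,3): left to (3,2), up to (2,2), left to (2,1), up to (1,1), 2× right (reaching (1,3)), down to (2,3) — 7 moves in all.
Check: all 8 open cells covered.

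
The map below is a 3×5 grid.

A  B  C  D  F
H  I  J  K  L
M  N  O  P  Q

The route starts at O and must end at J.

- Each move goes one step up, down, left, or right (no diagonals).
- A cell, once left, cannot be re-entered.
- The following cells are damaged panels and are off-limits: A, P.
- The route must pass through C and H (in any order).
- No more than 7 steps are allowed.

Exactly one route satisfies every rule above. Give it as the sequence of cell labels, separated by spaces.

The 7-move cap with required stops at C, H leaves no slack for detours.
Route from O: 2× left (reaching M), up to H, right to I, up to B, right to C, down to J — 7 moves in all.
Check: all required cells visited; 7 ≤ 7 moves.

O N M H I B C J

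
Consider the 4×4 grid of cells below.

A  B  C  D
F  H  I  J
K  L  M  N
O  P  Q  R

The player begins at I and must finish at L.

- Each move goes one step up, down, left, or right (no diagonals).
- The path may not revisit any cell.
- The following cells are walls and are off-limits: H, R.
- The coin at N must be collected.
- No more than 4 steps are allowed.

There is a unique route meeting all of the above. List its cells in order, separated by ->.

I -> J -> N -> M -> L

The budget equals the shortest possible length, so every move has to be on a shortest route through the required cells.
Route from I: right to J, down to N, 2× left (reaching L) — 4 moves in all.
Check: all required cells visited; 4 ≤ 4 moves.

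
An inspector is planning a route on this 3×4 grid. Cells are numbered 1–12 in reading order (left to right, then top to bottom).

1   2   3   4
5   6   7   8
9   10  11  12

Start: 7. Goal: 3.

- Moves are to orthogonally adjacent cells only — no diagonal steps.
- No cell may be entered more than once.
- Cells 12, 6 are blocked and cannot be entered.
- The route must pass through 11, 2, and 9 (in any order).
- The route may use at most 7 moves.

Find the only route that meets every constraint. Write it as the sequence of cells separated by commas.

The 7-move cap with required stops at 11, 2, 9 leaves no slack for detours.
Route from 7: down to 11, 2× left (reaching 9), 2× up (reaching 1), 2× right (reaching 3) — 7 moves in all.
Check: all required cells visited; 7 ≤ 7 moves.

7, 11, 10, 9, 5, 1, 2, 3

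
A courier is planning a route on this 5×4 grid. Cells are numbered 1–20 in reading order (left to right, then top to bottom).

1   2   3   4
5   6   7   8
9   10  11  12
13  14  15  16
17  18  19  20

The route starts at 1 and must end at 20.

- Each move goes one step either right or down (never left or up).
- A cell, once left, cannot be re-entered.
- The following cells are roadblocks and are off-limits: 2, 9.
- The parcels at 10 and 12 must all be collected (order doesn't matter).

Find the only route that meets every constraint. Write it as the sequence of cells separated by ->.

Moves only go right or down, so the column and row indices never decrease.
Route from 1: down 1 to 5, right 1 to 6, down 1 to 10, right 2 to 12, down 2 to 20 — 7 moves in all.
Check: all required cells visited.

1 -> 5 -> 6 -> 10 -> 11 -> 12 -> 16 -> 20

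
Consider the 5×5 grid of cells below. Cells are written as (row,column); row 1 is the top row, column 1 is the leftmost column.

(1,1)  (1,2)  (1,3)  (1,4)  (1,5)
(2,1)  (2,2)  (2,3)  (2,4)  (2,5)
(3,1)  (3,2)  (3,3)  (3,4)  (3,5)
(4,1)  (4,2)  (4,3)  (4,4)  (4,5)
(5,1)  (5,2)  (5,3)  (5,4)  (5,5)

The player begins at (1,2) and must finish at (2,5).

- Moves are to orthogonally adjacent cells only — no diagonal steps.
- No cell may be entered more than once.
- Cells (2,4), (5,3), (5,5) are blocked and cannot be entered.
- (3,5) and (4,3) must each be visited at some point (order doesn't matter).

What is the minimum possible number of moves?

Any route passes through (3,5) and (4,3) in some order between (1,2) and (2,5). Summing Manhattan distances along each leg and taking the cheapest ordering ((1,2) → (4,3) → (3,5) → (2,5)) gives a lower bound of 4 + 3 + 1 = 8 moves.
A route of 8 moves achieves this: (1,2) → (2,2) → (3,2) → (4,2) → (4,3) → (3,3) → (3,4) → (3,5) → (2,5).
Since 8 matches the lower bound, it is optimal.

8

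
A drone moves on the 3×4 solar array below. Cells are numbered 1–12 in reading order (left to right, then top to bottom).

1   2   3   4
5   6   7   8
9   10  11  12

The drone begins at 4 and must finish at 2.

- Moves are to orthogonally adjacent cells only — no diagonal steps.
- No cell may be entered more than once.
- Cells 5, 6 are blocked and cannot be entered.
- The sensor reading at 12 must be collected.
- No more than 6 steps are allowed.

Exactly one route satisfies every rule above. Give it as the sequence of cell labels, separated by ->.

4 -> 8 -> 12 -> 11 -> 7 -> 3 -> 2

The 6-move cap with required stops at 12 leaves no slack for detours.
Route from 4: 2× down (reaching 12), left to 11, 2× up (reaching 3), left to 2 — 6 moves in all.
Check: all required cells visited; 6 ≤ 6 moves.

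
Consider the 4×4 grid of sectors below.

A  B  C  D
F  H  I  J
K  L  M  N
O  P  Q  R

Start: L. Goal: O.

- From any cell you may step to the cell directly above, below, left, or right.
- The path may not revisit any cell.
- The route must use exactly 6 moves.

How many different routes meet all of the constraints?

4

Need simple routes of exactly 6 moves from L to O (Manhattan distance 2, so 2 moves are spent on a detour and 2 undoing it).
Enumerating: L H B A F K O | L H I M Q P O | L M I H F K O | L M N R Q P O.
That gives 4 routes.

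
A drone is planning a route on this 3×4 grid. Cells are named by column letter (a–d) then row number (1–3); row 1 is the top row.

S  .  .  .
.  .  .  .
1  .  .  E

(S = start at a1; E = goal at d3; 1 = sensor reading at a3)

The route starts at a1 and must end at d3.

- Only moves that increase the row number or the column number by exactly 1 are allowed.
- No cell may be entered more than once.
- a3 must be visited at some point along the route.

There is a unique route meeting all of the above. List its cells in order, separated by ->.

a1 -> a2 -> a3 -> b3 -> c3 -> d3

Moves only go right or down, so the column and row indices never decrease.
Route from a1: 2× down (reaching a3), 3× right (reaching d3) — 5 moves in all.
Check: all required cells visited.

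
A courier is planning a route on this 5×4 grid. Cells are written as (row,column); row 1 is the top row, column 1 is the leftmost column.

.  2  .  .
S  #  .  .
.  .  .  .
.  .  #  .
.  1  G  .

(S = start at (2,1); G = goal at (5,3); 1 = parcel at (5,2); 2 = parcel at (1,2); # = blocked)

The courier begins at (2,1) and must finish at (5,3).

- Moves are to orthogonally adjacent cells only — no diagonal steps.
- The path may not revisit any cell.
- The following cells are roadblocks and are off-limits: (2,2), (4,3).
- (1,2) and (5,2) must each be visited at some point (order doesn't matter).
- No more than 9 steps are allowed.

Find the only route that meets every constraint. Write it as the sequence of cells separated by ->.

(2,1) -> (1,1) -> (1,2) -> (1,3) -> (2,3) -> (3,3) -> (3,2) -> (4,2) -> (5,2) -> (5,3)

The 9-move cap with required stops at (1,2), (5,2) leaves no slack for detours.
Route from (2,1): up to (1,1), 2× right (reaching (1,3)), 2× down (reaching (3,3)), left to (3,2), 2× down (reaching (5,2)), right to (5,3) — 9 moves in all.
Check: all required cells visited; 9 ≤ 9 moves.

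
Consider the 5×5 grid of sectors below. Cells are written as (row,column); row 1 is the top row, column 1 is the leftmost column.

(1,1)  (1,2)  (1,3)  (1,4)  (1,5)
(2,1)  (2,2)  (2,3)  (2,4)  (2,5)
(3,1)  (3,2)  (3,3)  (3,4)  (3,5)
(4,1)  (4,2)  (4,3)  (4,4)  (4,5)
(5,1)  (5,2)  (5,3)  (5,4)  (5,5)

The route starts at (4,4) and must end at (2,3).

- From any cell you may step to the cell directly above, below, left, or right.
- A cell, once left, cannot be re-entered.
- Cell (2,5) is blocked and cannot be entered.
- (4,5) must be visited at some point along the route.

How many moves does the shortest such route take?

Any route passes through (4,5) somewhere between (4,4) and (2,3). Summing Manhattan distances along the two legs ((4,4) → (4,5) → (2,3)) gives a lower bound of 1 + 4 = 5 moves.
A route of 5 moves achieves this: (4,4) → (4,5) → (3,5) → (3,4) → (2,4) → (2,3).
Since 5 matches the lower bound, it is optimal.

5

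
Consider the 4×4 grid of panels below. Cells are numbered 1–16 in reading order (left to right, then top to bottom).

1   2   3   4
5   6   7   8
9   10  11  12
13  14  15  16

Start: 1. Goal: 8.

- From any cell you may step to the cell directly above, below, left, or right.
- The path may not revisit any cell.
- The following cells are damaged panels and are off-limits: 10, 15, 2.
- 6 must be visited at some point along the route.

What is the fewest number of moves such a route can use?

4

Any route passes through 6 somewhere between 1 and 8. Summing Manhattan distances along the two legs (1 → 6 → 8) gives a lower bound of 2 + 2 = 4 moves.
A route of 4 moves achieves this: 1 → 5 → 6 → 7 → 8.
Since 4 matches the lower bound, it is optimal.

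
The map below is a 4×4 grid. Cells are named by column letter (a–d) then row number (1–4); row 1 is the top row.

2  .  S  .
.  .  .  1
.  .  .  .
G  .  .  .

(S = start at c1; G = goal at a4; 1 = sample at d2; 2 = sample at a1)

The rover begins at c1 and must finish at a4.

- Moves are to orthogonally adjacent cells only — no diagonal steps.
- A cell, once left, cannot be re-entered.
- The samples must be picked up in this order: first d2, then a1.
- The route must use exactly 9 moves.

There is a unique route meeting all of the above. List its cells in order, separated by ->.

c1 -> d1 -> d2 -> c2 -> b2 -> b1 -> a1 -> a2 -> a3 -> a4

The waypoints must appear in the order d2, a1, with no cell reused.
Route from c1: right to d1, down to d2, 2× left (reaching b2), up to b1, left to a1, 3× down (reaching a4) — 9 moves in all.
Check: order respected (1 at step 2, 2 at step 6); 9 moves as required.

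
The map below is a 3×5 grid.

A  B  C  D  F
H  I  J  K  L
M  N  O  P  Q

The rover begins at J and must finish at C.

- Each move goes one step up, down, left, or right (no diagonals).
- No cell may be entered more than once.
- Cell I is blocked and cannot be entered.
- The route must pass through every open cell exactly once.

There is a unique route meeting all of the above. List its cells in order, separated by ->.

J -> K -> D -> F -> L -> Q -> P -> O -> N -> M -> H -> A -> B -> C

Need to visit all 14 open cells exactly once, starting at J and ending at C.
Cell A has only two open neighbours (H and B), so the path must pass straight through it: one of those is the cell it's entered from and the other is where it exits.
Route from J: right to K, up to D, right to F, 2× down (reaching Q), 4× left (reaching M), 2× up (reaching A), 2× right (reaching C) — 13 moves in all.
Check: all 14 open cells covered.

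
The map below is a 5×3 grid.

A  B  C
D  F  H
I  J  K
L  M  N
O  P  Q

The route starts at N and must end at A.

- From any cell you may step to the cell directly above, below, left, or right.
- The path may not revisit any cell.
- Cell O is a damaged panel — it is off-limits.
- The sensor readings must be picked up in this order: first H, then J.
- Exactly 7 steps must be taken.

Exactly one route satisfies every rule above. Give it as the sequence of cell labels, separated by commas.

N, K, H, F, J, I, D, A

The waypoints must appear in the order H, J, with no cell reused.
Route from N: 2× up (reaching H), left to F, down to J, left to I, 2× up (reaching A) — 7 moves in all.
Check: order respected (H at step 2, J at step 4); 7 moves as required.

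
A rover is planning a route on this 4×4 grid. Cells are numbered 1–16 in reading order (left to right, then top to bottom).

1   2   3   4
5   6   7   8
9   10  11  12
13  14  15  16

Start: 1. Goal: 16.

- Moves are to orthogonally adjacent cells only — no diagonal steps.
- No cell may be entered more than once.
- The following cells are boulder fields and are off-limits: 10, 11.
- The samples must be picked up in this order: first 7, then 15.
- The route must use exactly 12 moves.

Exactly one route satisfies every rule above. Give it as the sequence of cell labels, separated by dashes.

1 - 2 - 3 - 4 - 8 - 7 - 6 - 5 - 9 - 13 - 14 - 15 - 16

The waypoints must appear in the order 7, 15, with no cell reused.
Route from 1: right 3 to 4, down 1 to 8, left 3 to 5, down 2 to 13, right 3 to 16 — 12 moves in all.
Check: order respected (7 at step 5, 15 at step 11); 12 moves as required.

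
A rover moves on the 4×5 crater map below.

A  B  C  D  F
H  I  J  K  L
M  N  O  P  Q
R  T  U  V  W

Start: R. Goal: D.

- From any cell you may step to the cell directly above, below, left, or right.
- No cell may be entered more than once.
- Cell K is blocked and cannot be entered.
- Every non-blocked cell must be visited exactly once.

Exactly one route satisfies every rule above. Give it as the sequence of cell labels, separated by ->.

R -> M -> H -> A -> B -> C -> J -> I -> N -> T -> U -> O -> P -> V -> W -> Q -> L -> F -> D

Need to visit all 19 open cells exactly once, starting at R and ending at D.
Cell W has only two open neighbours (Q and V), so the path must pass straight through it: one of those is the cell it's entered from and the other is where it exits.
Route from R: up 3 to A, right 2 to C, down 1 to J, left 1 to I, down 2 to T, right 1 to U, up 1 to O, right 1 to P, down 1 to V, right 1 to W, up 3 to F, left 1 to D — 18 moves in all.
Check: all 19 open cells covered.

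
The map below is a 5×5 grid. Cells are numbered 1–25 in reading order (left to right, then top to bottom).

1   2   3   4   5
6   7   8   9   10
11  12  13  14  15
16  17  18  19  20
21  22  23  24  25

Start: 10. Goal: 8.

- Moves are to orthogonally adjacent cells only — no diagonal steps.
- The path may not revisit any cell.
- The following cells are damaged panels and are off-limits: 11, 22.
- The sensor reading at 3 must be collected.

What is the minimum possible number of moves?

Any route passes through 3 somewhere between 10 and 8. Summing Manhattan distances along the two legs (10 → 3 → 8) gives a lower bound of 3 + 1 = 4 moves.
A route of 4 moves achieves this: 10 → 5 → 4 → 3 → 8.
Since 4 matches the lower bound, it is optimal.

4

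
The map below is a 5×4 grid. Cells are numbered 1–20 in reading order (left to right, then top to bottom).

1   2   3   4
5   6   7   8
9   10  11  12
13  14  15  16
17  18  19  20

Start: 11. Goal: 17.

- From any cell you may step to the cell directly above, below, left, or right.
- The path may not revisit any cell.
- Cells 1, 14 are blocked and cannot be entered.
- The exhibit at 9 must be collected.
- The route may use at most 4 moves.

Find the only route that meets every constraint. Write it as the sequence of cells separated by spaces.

The budget equals the shortest possible length, so every move has to be on a shortest route through the required cells.
Route from 11: 2× left (reaching 9), 2× down (reaching 17) — 4 moves in all.
Check: all required cells visited; 4 ≤ 4 moves.

11 10 9 13 17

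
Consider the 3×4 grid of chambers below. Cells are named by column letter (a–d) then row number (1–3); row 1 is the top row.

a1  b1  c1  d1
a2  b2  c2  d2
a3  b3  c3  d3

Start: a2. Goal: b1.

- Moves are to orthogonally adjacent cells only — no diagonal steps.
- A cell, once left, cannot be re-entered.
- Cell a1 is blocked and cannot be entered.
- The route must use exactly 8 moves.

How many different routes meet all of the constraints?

Need simple routes of exactly 8 moves from a2 to b1 (Manhattan distance 2, so 3 moves are spent on a detour and 3 undoing it).
Branch systematically from the start, pruning whenever the remaining move budget drops below the Manhattan distance to b1 or differs from it in parity. Grouping the completions by first move — via a3: 5; via b2: 4 — and summing: 5 + 4 = 9.
That gives 9 routes.

9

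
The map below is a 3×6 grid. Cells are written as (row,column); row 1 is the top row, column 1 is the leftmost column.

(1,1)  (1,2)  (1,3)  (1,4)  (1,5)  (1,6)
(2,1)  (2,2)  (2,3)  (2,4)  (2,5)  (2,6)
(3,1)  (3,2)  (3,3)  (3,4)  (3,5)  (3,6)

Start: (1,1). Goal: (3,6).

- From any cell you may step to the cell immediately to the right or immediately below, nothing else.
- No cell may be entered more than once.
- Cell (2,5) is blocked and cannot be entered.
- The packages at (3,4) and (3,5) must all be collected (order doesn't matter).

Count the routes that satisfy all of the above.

A right/down-only route from (1,1) to (3,6) makes exactly 2 down-moves and 5 right-moves in some order.
With no other constraints that would be C(7,2) = 21 routes.
A monotone route can only reach the required cells in the order (3,4), (3,5), so split there and multiply the segment counts (each segment already excludes blocked cells): (1,1)→(3,4): 10; (3,4)→(3,5): 1; (3,5)→(3,6): 1; product = 10.
That gives 10 routes.

10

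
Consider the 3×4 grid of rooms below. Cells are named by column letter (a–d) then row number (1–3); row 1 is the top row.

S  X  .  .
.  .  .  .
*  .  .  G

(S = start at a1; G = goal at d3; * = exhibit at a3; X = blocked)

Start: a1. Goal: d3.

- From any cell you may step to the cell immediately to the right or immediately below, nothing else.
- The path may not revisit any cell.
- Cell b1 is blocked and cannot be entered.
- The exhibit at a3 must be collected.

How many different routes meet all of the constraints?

1

A right/down-only route from a1 to d3 makes exactly 2 down-moves and 3 right-moves in some order.
With no other constraints that would be C(5,2) = 10 routes.
Split at a3 and multiply the segment counts (each segment already excludes blocked cells): a1→a3: 1; a3→d3: 1; product = 1.
That gives 1 route.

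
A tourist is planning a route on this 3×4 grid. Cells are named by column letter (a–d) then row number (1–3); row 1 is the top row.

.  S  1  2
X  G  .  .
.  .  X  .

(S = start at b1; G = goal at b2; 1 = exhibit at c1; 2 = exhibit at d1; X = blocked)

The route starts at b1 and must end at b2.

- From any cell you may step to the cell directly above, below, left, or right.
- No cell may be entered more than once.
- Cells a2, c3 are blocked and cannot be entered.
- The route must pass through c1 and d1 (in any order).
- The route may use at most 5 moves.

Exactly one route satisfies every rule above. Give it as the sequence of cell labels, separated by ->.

b1 -> c1 -> d1 -> d2 -> c2 -> b2

The budget equals the shortest possible length, so every move has to be on a shortest route through the required cells.
Route from b1: right 2 to d1, down 1 to d2, left 2 to b2 — 5 moves in all.
Check: all required cells visited; 5 ≤ 5 moves.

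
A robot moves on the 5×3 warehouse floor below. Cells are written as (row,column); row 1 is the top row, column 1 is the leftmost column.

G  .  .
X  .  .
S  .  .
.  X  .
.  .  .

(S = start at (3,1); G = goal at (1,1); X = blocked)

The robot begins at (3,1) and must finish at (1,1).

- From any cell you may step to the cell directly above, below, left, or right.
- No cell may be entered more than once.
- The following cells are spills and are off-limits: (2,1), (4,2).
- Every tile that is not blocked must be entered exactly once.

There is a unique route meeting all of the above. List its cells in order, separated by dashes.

(3,1) - (4,1) - (5,1) - (5,2) - (5,3) - (4,3) - (3,3) - (3,2) - (2,2) - (2,3) - (1,3) - (1,2) - (1,1)

Need to visit all 13 open cells exactly once, starting at (3,1) and ending at (1,1).
Cell (5,2) has only two open neighbours ((5,1) and (5,3)), so the path must pass straight through it: one of those is the cell it's entered from and the other is where it exits.
Route from (3,1): 2× down (reaching (5,1)), 2× right (reaching (5,3)), 2× up (reaching (3,3)), left to (3,2), up to (2,2), right to (2,3), up to (1,3), 2× left (reaching (1,1)) — 12 moves in all.
Check: all 13 open cells covered.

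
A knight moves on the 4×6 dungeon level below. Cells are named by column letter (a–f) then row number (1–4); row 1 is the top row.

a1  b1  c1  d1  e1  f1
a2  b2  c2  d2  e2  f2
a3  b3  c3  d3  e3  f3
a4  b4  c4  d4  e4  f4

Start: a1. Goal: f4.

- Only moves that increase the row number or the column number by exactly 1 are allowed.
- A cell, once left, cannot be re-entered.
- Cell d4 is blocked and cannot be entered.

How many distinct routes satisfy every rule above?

36

A right/down-only route from a1 to f4 makes exactly 3 down-moves and 5 right-moves in some order.
With no other constraints that would be C(8,3) = 56 routes.
Subtract routes through each blocked cell (inclusion–exclusion for overlaps): − through d4: 20 → 36.
That gives 36 routes.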